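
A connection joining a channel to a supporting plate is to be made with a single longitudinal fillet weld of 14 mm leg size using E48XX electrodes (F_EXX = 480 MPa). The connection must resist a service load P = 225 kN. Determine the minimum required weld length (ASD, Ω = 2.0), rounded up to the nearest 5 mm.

L = 160 mm

Throat t_e = 0.707 × 14 = 9.898 mm.
r_n/Ω = (0.6 × 480 × 9.898) / 2.0 = 1425 N/mm = 1.425 kN/mm.
L_req = P / (r_n/Ω) = 225 / 1.425 = 157.9 mm total.
Round up → use L = 160 mm.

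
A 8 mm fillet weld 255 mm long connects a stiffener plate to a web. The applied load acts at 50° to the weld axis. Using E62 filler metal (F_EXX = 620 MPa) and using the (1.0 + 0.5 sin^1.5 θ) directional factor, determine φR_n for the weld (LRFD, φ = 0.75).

φR_n ≈ 537 kN

t_e = 0.707 × 8 = 5.656 mm; A_we = 5.656 × 255 = 1442 mm².
Directional factor: 1.0 + 0.5 sin^1.5(50°) = 1.335.
F_nw = 0.6 × 620 × 1.335 = 496.7 MPa.
φR_n = 0.75 × 496.7 × 1442 × 10⁻³ = 537.3 kN.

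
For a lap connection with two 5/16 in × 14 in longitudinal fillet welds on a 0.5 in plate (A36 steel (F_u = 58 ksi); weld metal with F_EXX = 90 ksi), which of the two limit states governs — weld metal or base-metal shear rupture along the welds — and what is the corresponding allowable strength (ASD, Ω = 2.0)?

t_e = 0.707 × 0.3125 = 0.2209 in; L = 28 in.
Weld metal: R_n/Ω = (1/2.0) × 0.6 × 90 × 0.2209 × 28 = 167 kip.
Base metal (shear rupture): R_n/Ω = (1/2.0) × 0.6 × 58 × 0.5 × 28 = 243.6 kip.
Governing: weld metal.

R_n/Ω ≈ 167 kip (weld metal governs)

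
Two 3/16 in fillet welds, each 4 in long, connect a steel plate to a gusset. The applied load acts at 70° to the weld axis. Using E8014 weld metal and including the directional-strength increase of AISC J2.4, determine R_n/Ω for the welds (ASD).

R_n/Ω ≈ 37 kip

E80XX → F_EXX = 80 ksi.
t_e = 0.707 × 0.1875 = 0.1326 in; A_we = 0.1326 × 8 = 1.06 in².
Directional factor: 1.0 + 0.5 sin^1.5(70°) = 1.455.
F_nw = 0.6 × 80 × 1.455 = 69.86 ksi.
R_n/Ω = (69.86 × 1.06) / 2.0 = 37.04 kip.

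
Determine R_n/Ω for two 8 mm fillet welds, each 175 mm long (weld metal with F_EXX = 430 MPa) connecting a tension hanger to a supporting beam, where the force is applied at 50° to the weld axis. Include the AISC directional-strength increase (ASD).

t_e = 0.707 × 8 = 5.656 mm; A_we = 5.656 × 350 = 1980 mm².
Directional factor: 1.0 + 0.5 sin^1.5(50°) = 1.335.
F_nw = 0.6 × 430 × 1.335 = 344.5 MPa.
R_n/Ω = (344.5 × 1980) / 2.0 × 10⁻³ = 341 kN.

R_n/Ω ≈ 341 kN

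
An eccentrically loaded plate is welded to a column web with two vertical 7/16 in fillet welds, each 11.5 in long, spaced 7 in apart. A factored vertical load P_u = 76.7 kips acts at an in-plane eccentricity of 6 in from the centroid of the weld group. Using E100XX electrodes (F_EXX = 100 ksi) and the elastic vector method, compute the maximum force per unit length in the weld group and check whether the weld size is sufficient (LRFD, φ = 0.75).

f_max ≈ 8.04 kip/in; adequate

Total weld length L_w = 23 in. Treat welds as unit-width lines.
Polar moment about centroid: J = 2[d³/12 + d(b/2)²] = 2[11.5³/12 + 11.5×3.5²] = 535.2 in³.
Direct shear f_v = P/L_w = 76.7 / 23 = 3.335 kip/in (vertical).
Torsion M = P·e = 76.7 × 6 = 460.2 kip·in.
Critical point at (x, y) = (3.5, 5.75) from centroid. f_tx = M·y/J = 4.944 kip/in; f_ty = M·x/J = 3.009 kip/in.
Resultant f_max = √[f_tx² + (f_v + f_ty)²] = √[4.944² + (3.335 + 3.009)²] = 8.043 kip/in.
Capacity per unit length: φr_n = 0.75 × 0.6 × 100 × (0.707 × 0.4375) = 13.92 kip/in.
8.043 ≤ 13.92 → adequate.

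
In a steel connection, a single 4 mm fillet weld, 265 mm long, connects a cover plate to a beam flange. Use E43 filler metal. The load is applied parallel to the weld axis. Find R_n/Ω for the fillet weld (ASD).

R_n/Ω ≈ 96.7 kN

E43XX → F_EXX = 430 MPa.
Effective throat t_e = 0.707 × 4 = 2.828 mm.
Total length L = 265 mm; A_we = 2.828 × 265 = 749.4 mm².
F_nw = 0.6 F_EXX = 0.6 × 430 = 258 MPa.
R_n = 258 × 749.4 × 10⁻³ = 193.4 kN; R_n/Ω = 193.4/2.0 = 96.68 kN.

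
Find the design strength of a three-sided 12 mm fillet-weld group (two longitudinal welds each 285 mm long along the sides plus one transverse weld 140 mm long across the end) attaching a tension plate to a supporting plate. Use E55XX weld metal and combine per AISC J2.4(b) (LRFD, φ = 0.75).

E55XX → F_EXX = 550 MPa.
t_e = 0.707 × 12 = 8.484 mm.
R_nwl = 0.6 × 550 × 8.484 × 570 × 10⁻³ = 1596 kN (longitudinal, 2 welds).
R_nwt = 0.6 × 550 × 8.484 × 140 × 10⁻³ = 392 kN (transverse, base value).
(i) R_nwl + R_nwt = 1988 kN; (ii) 0.85 R_nwl + 1.5 R_nwt = 1944 kN.
R_n = max = 1988 kN [governs: (i)]; φR_n = 1491 kN.

φR_n ≈ 1490 kN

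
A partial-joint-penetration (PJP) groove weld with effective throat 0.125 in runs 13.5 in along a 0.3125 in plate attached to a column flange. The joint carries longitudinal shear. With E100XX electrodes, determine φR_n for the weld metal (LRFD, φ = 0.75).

E100XX → F_EXX = 100 ksi.
Effective throat (given) t_e = 0.125 in.
A_we = 0.125 × 13.5 = 1.688 in².
F_nw = 0.6 F_EXX = 60 ksi.
φR_n = 0.75 × 60 × 1.688 = 75.94 kip.

φR_n ≈ 75.9 kip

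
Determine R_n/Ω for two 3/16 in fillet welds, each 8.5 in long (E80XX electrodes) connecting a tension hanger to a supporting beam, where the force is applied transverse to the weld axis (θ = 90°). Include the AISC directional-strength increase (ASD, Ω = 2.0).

E80XX → F_EXX = 80 ksi.
t_e = 0.707 × 0.1875 = 0.1326 in; A_we = 0.1326 × 17 = 2.254 in².
Directional factor: 1.0 + 0.5 sin^1.5(90°) = 1.5.
F_nw = 0.6 × 80 × 1.5 = 72 ksi.
R_n/Ω = (72 × 2.254) / 2.0 = 81.13 kips.

R_n/Ω ≈ 81.1 kips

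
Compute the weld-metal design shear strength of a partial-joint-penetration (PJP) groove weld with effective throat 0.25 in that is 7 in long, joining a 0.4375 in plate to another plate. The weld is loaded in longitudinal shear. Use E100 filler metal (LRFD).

E100XX → F_EXX = 100 ksi.
Effective throat (given) t_e = 0.25 in.
A_we = 0.25 × 7 = 1.75 in².
F_nw = 0.6 F_EXX = 60 ksi.
φR_n = 0.75 × 60 × 1.75 = 78.75 kips.

φR_n ≈ 78.8 kips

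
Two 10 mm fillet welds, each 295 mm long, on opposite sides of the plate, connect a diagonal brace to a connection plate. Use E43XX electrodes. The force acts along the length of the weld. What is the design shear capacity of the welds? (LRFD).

E43XX → F_EXX = 430 MPa.
Effective throat t_e = 0.707 × 10 = 7.07 mm.
Total length L = 590 mm; A_we = 7.07 × 590 = 4171 mm².
F_nw = 0.6 F_EXX = 0.6 × 430 = 258 MPa.
φR_n = 0.75 × 258 × 4171 × 10⁻³ = 807.1 kN.

φR_n ≈ 807 kN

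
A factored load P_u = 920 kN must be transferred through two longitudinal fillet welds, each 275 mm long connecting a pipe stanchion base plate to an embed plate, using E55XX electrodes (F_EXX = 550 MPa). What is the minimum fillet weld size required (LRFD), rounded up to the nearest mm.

w = 10 mm

Total weld length L = 550 mm.
Required throat t_e = P_u / (φ × 0.6 F_EXX × L) = 920 / (0.75 × 0.6 × 550 × 550 × 10⁻³) = 6.758 mm.
Required leg w = t_e / 0.707 = 9.559 mm → use 10 mm.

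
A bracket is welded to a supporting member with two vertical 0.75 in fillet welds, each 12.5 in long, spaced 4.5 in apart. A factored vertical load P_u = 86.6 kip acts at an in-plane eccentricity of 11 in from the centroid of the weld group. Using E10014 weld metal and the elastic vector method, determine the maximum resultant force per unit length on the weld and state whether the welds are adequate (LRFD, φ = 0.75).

E100XX → F_EXX = 100 ksi.
Total weld length L_w = 25 in. Treat welds as unit-width lines.
Polar moment about centroid: J = 2[d³/12 + d(b/2)²] = 2[12.5³/12 + 12.5×2.25²] = 452.1 in³.
Direct shear f_v = P/L_w = 86.6 / 25 = 3.464 kip/in (vertical).
Torsion M = P·e = 86.6 × 11 = 952.6 kip·in.
Critical point at (x, y) = (2.25, 6.25) from centroid. f_tx = M·y/J = 13.17 kip/in; f_ty = M·x/J = 4.741 kip/in.
Resultant f_max = √[f_tx² + (f_v + f_ty)²] = √[13.17² + (3.464 + 4.741)²] = 15.52 kip/in.
Capacity per unit length: φr_n = 0.75 × 0.6 × 100 × (0.707 × 0.75) = 23.86 kip/in.
15.52 ≤ 23.86 → adequate.

f_max ≈ 15.5 kip/in; adequate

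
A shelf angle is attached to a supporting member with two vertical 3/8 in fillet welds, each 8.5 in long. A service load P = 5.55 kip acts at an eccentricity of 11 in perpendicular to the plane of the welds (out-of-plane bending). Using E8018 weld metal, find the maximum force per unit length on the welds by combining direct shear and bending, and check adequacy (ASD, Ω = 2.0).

f_max ≈ 2.56 kip/in; adequate

E80XX → F_EXX = 80 ksi.
L_w = 2 × 8.5 = 17 in; section modulus (unit throat) S = 2 × L²/6 = 24.08 in².
Direct shear f_v = P/L_w = 5.55/17 = 0.3265 kip/in.
Moment M = P × e = 5.55 × 11 = 61.05 kip·in; bending f_b = M/S = 2.535 kip/in.
f_max = √(f_v² + f_b²) = √(0.3265² + 2.535²) = 2.556 kip/in.
r_n/Ω = (1/2.0) × 0.6 × 80 × (0.707 × 0.375) = 6.363 kip/in → adequate.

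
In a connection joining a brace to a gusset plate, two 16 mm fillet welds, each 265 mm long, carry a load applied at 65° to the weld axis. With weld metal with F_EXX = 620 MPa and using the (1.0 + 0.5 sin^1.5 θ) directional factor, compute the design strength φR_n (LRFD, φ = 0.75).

t_e = 0.707 × 16 = 11.31 mm; A_we = 11.31 × 530 = 5995 mm².
Directional factor: 1.0 + 0.5 sin^1.5(65°) = 1.431.
F_nw = 0.6 × 620 × 1.431 = 532.5 MPa.
φR_n = 0.75 × 532.5 × 5995 × 10⁻³ = 2394 kN.

φR_n ≈ 2390 kN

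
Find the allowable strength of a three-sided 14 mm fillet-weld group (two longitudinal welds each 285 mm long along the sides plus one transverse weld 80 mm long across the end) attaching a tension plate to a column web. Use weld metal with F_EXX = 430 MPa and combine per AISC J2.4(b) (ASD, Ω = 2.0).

R_n/Ω ≈ 830 kN

t_e = 0.707 × 14 = 9.898 mm.
R_nwl = 0.6 × 430 × 9.898 × 570 × 10⁻³ = 1456 kN (longitudinal, 2 welds).
R_nwt = 0.6 × 430 × 9.898 × 80 × 10⁻³ = 204.3 kN (transverse, base value).
(i) R_nwl + R_nwt = 1660 kN; (ii) 0.85 R_nwl + 1.5 R_nwt = 1544 kN.
R_n = max = 1660 kN [governs: (i)]; R_n/Ω = 829.9 kN.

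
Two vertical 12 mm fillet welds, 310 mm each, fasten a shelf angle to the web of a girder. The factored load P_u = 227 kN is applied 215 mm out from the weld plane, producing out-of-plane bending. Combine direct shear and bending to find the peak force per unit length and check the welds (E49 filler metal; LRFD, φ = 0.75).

E49XX → F_EXX = 490 MPa.
L_w = 2 × 310 = 620 mm; section modulus (unit throat) S = 2 × L²/6 = 32030 mm².
Direct shear f_v = P/L_w = 227×10³/620 = 366.1 N/mm.
Moment M = P × e = 227×10³ × 215 = 48805000 N·mm; bending f_b = M/S = 1524 N/mm.
f_max = √(f_v² + f_b²) = √(366.1² + 1524²) = 1567 N/mm.
φr_n = 0.75 × 0.6 × 490 × (0.707 × 12) = 1871 N/mm → adequate.

f_max ≈ 1570 N/mm; adequate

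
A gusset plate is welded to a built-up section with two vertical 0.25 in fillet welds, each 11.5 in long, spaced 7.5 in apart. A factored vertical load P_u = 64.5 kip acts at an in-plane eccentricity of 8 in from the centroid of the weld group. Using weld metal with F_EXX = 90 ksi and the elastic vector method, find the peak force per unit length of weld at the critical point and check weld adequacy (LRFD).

f_max ≈ 8.02 kip/in; NOT adequate

Total weld length L_w = 23 in. Treat welds as unit-width lines.
Polar moment about centroid: J = 2[d³/12 + d(b/2)²] = 2[11.5³/12 + 11.5×3.75²] = 576.9 in³.
Direct shear f_v = P/L_w = 64.5 / 23 = 2.804 kip/in (vertical).
Torsion M = P·e = 64.5 × 8 = 516 kip·in.
Critical point at (x, y) = (3.75, 5.75) from centroid. f_tx = M·y/J = 5.143 kip/in; f_ty = M·x/J = 3.354 kip/in.
Resultant f_max = √[f_tx² + (f_v + f_ty)²] = √[5.143² + (2.804 + 3.354)²] = 8.023 kip/in.
Capacity per unit length: φr_n = 0.75 × 0.6 × 90 × (0.707 × 0.25) = 7.158 kip/in.
8.023 > 7.158 → NOT adequate.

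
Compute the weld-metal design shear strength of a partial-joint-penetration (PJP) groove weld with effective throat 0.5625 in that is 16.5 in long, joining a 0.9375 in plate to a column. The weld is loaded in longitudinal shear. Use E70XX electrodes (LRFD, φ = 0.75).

φR_n ≈ 292 kip

E70XX → F_EXX = 70 ksi.
Effective throat (given) t_e = 0.5625 in.
A_we = 0.5625 × 16.5 = 9.281 in².
F_nw = 0.6 F_EXX = 42 ksi.
φR_n = 0.75 × 42 × 9.281 = 292.4 kip.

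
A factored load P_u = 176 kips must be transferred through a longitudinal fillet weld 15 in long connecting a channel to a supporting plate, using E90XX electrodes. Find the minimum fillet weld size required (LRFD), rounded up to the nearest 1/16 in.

E90XX → F_EXX = 90 ksi.
Total weld length L = 15 in.
Required throat t_e = P_u / (φ × 0.6 F_EXX × L) = 176 / (0.75 × 0.6 × 90 × 15) = 0.2897 in.
Required leg w = t_e / 0.707 = 0.4098 in → use 7/16 in.

w = 7/16 in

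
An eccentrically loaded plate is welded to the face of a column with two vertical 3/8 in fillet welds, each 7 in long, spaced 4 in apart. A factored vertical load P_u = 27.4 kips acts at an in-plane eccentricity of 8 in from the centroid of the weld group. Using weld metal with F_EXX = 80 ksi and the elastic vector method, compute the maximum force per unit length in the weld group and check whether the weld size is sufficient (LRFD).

Total weld length L_w = 14 in. Treat welds as unit-width lines.
Polar moment about centroid: J = 2[d³/12 + d(b/2)²] = 2[7³/12 + 7×2²] = 113.2 in³.
Direct shear f_v = P/L_w = 27.4 / 14 = 1.957 kip/in (vertical).
Torsion M = P·e = 27.4 × 8 = 219.2 kip·in.
Critical point at (x, y) = (2, 3.5) from centroid. f_tx = M·y/J = 6.779 kip/in; f_ty = M·x/J = 3.874 kip/in.
Resultant f_max = √[f_tx² + (f_v + f_ty)²] = √[6.779² + (1.957 + 3.874)²] = 8.942 kip/in.
Capacity per unit length: φr_n = 0.75 × 0.6 × 80 × (0.707 × 0.375) = 9.544 kip/in.
8.942 ≤ 9.544 → adequate.

f_max ≈ 8.94 kip/in; adequate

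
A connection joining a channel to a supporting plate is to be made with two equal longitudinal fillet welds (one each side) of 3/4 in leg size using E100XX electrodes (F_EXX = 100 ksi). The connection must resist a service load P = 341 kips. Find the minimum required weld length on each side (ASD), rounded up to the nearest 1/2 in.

L = 11 in on each side

Throat t_e = 0.707 × 0.75 = 0.5302 in.
r_n/Ω = (0.6 × 100 × 0.5302) / 2.0 = 15.91 kip/in.
L_req = P / (r_n/Ω) = 341 / 15.91 = 21.44 in total.
Per side: 21.44 / 2 = 10.72 in.
Round up → use L = 11 in on each side.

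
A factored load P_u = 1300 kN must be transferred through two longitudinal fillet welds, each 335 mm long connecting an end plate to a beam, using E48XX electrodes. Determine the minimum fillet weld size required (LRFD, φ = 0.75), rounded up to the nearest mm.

E48XX → F_EXX = 480 MPa.
Total weld length L = 670 mm.
Required throat t_e = P_u / (φ × 0.6 F_EXX × L) = 1300 / (0.75 × 0.6 × 480 × 670 × 10⁻³) = 8.983 mm.
Required leg w = t_e / 0.707 = 12.71 mm → use 13 mm.

w = 13 mm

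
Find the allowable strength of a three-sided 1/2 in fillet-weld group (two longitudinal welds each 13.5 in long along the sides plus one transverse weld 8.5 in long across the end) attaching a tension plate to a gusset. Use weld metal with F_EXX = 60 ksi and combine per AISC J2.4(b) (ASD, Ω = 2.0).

t_e = 0.707 × 0.5 = 0.3535 in.
R_nwl = 0.6 × 60 × 0.3535 × 27 = 343.6 kip (longitudinal, 2 welds).
R_nwt = 0.6 × 60 × 0.3535 × 8.5 = 108.2 kip (transverse, base value).
(i) R_nwl + R_nwt = 451.8 kip; (ii) 0.85 R_nwl + 1.5 R_nwt = 454.3 kip.
R_n = max = 454.3 kip [governs: (ii)]; R_n/Ω = 227.2 kip.

R_n/Ω ≈ 227 kip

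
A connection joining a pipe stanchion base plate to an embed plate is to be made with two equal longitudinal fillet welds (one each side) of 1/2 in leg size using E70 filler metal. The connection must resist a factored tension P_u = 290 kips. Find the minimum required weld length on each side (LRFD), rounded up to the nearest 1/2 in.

E70XX → F_EXX = 70 ksi.
Throat t_e = 0.707 × 0.5 = 0.3535 in.
φr_n = 0.75 × 0.6 × 70 × 0.3535 = 11.14 kips/in.
L_req = P_u / φr_n = 290 / 11.14 = 26.04 in total.
Per side: 26.04 / 2 = 13.02 in.
Round up → use L = 13.5 in on each side.

L = 13.5 in on each side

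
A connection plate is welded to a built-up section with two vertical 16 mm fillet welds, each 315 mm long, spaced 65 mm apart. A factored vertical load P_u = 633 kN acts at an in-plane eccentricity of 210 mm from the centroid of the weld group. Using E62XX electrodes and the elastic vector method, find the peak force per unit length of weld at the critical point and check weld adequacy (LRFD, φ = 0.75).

f_max ≈ 3970 N/mm; NOT adequate

E62XX → F_EXX = 620 MPa.
Total weld length L_w = 630 mm. Treat welds as unit-width lines.
Polar moment about centroid: J = 2[d³/12 + d(b/2)²] = 2[315³/12 + 315×32.5²] = 5875000 mm³.
Direct shear f_v = P/L_w = 633×10³ / 630 = 1005 N/mm (vertical).
Torsion M = P·e = 633×10³ × 210 = 132930000 N·mm.
Critical point at (x, y) = (32.5, 157.5) from centroid. f_tx = M·y/J = 3564 N/mm; f_ty = M·x/J = 735.4 N/mm.
Resultant f_max = √[f_tx² + (f_v + f_ty)²] = √[3564² + (1005 + 735.4)²] = 3966 N/mm.
Capacity per unit length: φr_n = 0.75 × 0.6 × 620 × (0.707 × 16) = 3156 N/mm.
3966 > 3156 → NOT adequate.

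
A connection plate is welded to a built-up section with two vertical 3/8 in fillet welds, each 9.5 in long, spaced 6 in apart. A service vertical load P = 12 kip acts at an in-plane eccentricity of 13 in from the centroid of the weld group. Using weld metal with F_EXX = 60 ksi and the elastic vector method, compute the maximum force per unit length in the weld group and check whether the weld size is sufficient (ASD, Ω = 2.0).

Total weld length L_w = 19 in. Treat welds as unit-width lines.
Polar moment about centroid: J = 2[d³/12 + d(b/2)²] = 2[9.5³/12 + 9.5×3²] = 313.9 in³.
Direct shear f_v = P/L_w = 12 / 19 = 0.6316 kip/in (vertical).
Torsion M = P·e = 12 × 13 = 156 kip·in.
Critical point at (x, y) = (3, 4.75) from centroid. f_tx = M·y/J = 2.361 kip/in; f_ty = M·x/J = 1.491 kip/in.
Resultant f_max = √[f_tx² + (f_v + f_ty)²] = √[2.361² + (0.6316 + 1.491)²] = 3.175 kip/in.
Capacity per unit length: r_n/Ω = (1/2.0) × 0.6 × 60 × (0.707 × 0.375) = 4.772 kip/in.
3.175 ≤ 4.772 → adequate.

f_max ≈ 3.17 kip/in; adequate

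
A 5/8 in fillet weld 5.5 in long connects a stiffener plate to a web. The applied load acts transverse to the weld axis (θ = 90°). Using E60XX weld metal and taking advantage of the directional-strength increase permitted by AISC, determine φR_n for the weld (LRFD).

φR_n ≈ 98.4 kip

E60XX → F_EXX = 60 ksi.
t_e = 0.707 × 0.625 = 0.4419 in; A_we = 0.4419 × 5.5 = 2.43 in².
Directional factor: 1.0 + 0.5 sin^1.5(90°) = 1.5.
F_nw = 0.6 × 60 × 1.5 = 54 ksi.
φR_n = 0.75 × 54 × 2.43 = 98.43 kip.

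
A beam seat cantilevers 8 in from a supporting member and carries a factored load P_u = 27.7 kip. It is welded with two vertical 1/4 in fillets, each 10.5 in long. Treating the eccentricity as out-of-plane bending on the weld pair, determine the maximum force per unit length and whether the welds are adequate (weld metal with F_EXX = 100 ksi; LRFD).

f_max ≈ 6.17 kip/in; adequate

L_w = 2 × 10.5 = 21 in; section modulus (unit throat) S = 2 × L²/6 = 36.75 in².
Direct shear f_v = P/L_w = 27.7/21 = 1.319 kip/in.
Moment M = P × e = 27.7 × 8 = 221.6 kip·in; bending f_b = M/S = 6.03 kip/in.
f_max = √(f_v² + f_b²) = √(1.319² + 6.03²) = 6.173 kip/in.
φr_n = 0.75 × 0.6 × 100 × (0.707 × 0.25) = 7.954 kip/in → adequate.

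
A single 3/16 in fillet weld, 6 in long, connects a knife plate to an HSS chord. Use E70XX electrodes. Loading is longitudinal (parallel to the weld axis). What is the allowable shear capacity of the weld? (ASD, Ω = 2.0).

R_n/Ω ≈ 16.7 kips

E70XX → F_EXX = 70 ksi.
Effective throat t_e = 0.707 × 0.1875 = 0.1326 in.
Total length L = 6 in; A_we = 0.1326 × 6 = 0.7954 in².
F_nw = 0.6 F_EXX = 0.6 × 70 = 42 ksi.
R_n = 42 × 0.7954 = 33.41 kips; R_n/Ω = 33.41/2.0 = 16.7 kips.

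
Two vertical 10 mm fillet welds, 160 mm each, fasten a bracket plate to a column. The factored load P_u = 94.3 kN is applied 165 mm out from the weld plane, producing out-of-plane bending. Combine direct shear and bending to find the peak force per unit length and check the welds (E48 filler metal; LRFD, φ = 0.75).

f_max ≈ 1850 N/mm; NOT adequate

E48XX → F_EXX = 480 MPa.
L_w = 2 × 160 = 320 mm; section modulus (unit throat) S = 2 × L²/6 = 8533 mm².
Direct shear f_v = P/L_w = 94.3×10³/320 = 294.7 N/mm.
Moment M = P × e = 94.3×10³ × 165 = 15560000 N·mm; bending f_b = M/S = 1823 N/mm.
f_max = √(f_v² + f_b²) = √(294.7² + 1823²) = 1847 N/mm.
φr_n = 0.75 × 0.6 × 480 × (0.707 × 10) = 1527 N/mm → NOT adequate.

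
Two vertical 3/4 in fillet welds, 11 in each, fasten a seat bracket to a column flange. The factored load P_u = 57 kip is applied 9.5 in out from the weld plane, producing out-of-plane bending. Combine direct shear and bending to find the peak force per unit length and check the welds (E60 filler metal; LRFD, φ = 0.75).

f_max ≈ 13.7 kip/in; adequate

E60XX → F_EXX = 60 ksi.
L_w = 2 × 11 = 22 in; section modulus (unit throat) S = 2 × L²/6 = 40.33 in².
Direct shear f_v = P/L_w = 57/22 = 2.591 kip/in.
Moment M = P × e = 57 × 9.5 = 541.5 kip·in; bending f_b = M/S = 13.43 kip/in.
f_max = √(f_v² + f_b²) = √(2.591² + 13.43²) = 13.67 kip/in.
φr_n = 0.75 × 0.6 × 60 × (0.707 × 0.75) = 14.32 kip/in → adequate.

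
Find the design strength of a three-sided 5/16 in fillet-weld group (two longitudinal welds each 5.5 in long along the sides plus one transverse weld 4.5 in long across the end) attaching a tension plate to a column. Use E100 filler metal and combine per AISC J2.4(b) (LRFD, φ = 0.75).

E100XX → F_EXX = 100 ksi.
t_e = 0.707 × 0.3125 = 0.2209 in.
R_nwl = 0.6 × 100 × 0.2209 × 11 = 145.8 kips (longitudinal, 2 welds).
R_nwt = 0.6 × 100 × 0.2209 × 4.5 = 59.65 kips (transverse, base value).
(i) R_nwl + R_nwt = 205.5 kips; (ii) 0.85 R_nwl + 1.5 R_nwt = 213.4 kips.
R_n = max = 213.4 kips [governs: (ii)]; φR_n = 160.1 kips.

φR_n ≈ 160 kips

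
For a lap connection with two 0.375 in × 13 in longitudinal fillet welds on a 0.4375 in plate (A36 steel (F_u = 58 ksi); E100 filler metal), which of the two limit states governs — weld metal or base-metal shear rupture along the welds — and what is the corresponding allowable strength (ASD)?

E100XX → F_EXX = 100 ksi.
t_e = 0.707 × 0.375 = 0.2651 in; L = 26 in.
Weld metal: R_n/Ω = (1/2.0) × 0.6 × 100 × 0.2651 × 26 = 206.8 kips.
Base metal (shear rupture): R_n/Ω = (1/2.0) × 0.6 × 58 × 0.4375 × 26 = 197.9 kips.
Governing: base-metal shear rupture.

R_n/Ω ≈ 198 kips (base-metal shear rupture governs)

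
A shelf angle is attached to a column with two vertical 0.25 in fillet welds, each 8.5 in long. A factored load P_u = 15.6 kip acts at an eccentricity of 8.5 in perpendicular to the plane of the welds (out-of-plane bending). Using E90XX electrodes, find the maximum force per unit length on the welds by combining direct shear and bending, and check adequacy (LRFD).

E90XX → F_EXX = 90 ksi.
L_w = 2 × 8.5 = 17 in; section modulus (unit throat) S = 2 × L²/6 = 24.08 in².
Direct shear f_v = P/L_w = 15.6/17 = 0.9176 kip/in.
Moment M = P × e = 15.6 × 8.5 = 132.6 kip·in; bending f_b = M/S = 5.506 kip/in.
f_max = √(f_v² + f_b²) = √(0.9176² + 5.506²) = 5.582 kip/in.
φr_n = 0.75 × 0.6 × 90 × (0.707 × 0.25) = 7.158 kip/in → adequate.

f_max ≈ 5.58 kip/in; adequate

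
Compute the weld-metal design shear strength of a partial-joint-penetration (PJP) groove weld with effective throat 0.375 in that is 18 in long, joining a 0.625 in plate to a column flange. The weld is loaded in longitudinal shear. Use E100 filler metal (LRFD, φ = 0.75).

E100XX → F_EXX = 100 ksi.
Effective throat (given) t_e = 0.375 in.
A_we = 0.375 × 18 = 6.75 in².
F_nw = 0.6 F_EXX = 60 ksi.
φR_n = 0.75 × 60 × 6.75 = 303.8 kips.

φR_n ≈ 304 kips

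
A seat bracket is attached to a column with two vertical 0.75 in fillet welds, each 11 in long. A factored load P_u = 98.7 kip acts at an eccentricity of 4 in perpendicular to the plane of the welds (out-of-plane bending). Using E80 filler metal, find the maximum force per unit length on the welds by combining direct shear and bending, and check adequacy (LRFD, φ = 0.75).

E80XX → F_EXX = 80 ksi.
L_w = 2 × 11 = 22 in; section modulus (unit throat) S = 2 × L²/6 = 40.33 in².
Direct shear f_v = P/L_w = 98.7/22 = 4.486 kip/in.
Moment M = P × e = 98.7 × 4 = 394.8 kip·in; bending f_b = M/S = 9.788 kip/in.
f_max = √(f_v² + f_b²) = √(4.486² + 9.788²) = 10.77 kip/in.
φr_n = 0.75 × 0.6 × 80 × (0.707 × 0.75) = 19.09 kip/in → adequate.

f_max ≈ 10.8 kip/in; adequate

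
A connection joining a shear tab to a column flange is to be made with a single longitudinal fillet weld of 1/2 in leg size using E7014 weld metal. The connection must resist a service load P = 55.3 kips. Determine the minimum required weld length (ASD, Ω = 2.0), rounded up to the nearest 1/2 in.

E70XX → F_EXX = 70 ksi.
Throat t_e = 0.707 × 0.5 = 0.3535 in.
r_n/Ω = (0.6 × 70 × 0.3535) / 2.0 = 7.423 kip/in.
L_req = P / (r_n/Ω) = 55.3 / 7.423 = 7.449 in total.
Round up → use L = 7.5 in.

L = 7.5 in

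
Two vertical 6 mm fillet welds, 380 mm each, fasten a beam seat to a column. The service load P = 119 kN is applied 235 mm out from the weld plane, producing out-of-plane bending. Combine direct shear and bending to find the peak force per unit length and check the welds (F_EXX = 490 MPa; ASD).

f_max ≈ 602 N/mm; adequate

L_w = 2 × 380 = 760 mm; section modulus (unit throat) S = 2 × L²/6 = 48130 mm².
Direct shear f_v = P/L_w = 119×10³/760 = 156.6 N/mm.
Moment M = P × e = 119×10³ × 235 = 27965000 N·mm; bending f_b = M/S = 581 N/mm.
f_max = √(f_v² + f_b²) = √(156.6² + 581²) = 601.7 N/mm.
r_n/Ω = (1/2.0) × 0.6 × 490 × (0.707 × 6) = 623.6 N/mm → adequate.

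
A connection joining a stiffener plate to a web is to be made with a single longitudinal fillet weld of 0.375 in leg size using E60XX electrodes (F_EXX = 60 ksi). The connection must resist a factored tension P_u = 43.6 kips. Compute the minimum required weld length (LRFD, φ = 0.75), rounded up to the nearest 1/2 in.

L = 6.5 in

Throat t_e = 0.707 × 0.375 = 0.2651 in.
φr_n = 0.75 × 0.6 × 60 × 0.2651 = 7.158 kips/in.
L_req = P_u / φr_n = 43.6 / 7.158 = 6.091 in total.
Round up → use L = 6.5 in.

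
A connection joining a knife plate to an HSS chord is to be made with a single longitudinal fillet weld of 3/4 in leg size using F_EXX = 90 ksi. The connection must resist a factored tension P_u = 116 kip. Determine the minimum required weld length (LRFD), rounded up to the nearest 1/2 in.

Throat t_e = 0.707 × 0.75 = 0.5302 in.
φr_n = 0.75 × 0.6 × 90 × 0.5302 = 21.48 kip/in.
L_req = P_u / φr_n = 116 / 21.48 = 5.402 in total.
Round up → use L = 5.5 in.

L = 5.5 in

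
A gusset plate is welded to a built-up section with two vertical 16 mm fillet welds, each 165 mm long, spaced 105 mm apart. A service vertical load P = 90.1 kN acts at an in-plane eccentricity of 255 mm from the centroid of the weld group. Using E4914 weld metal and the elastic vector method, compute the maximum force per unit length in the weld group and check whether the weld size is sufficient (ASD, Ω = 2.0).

E49XX → F_EXX = 490 MPa.
Total weld length L_w = 330 mm. Treat welds as unit-width lines.
Polar moment about centroid: J = 2[d³/12 + d(b/2)²] = 2[165³/12 + 165×52.5²] = 1658000 mm³.
Direct shear f_v = P/L_w = 90.1×10³ / 330 = 273 N/mm (vertical).
Torsion M = P·e = 90.1×10³ × 255 = 22976000 N·mm.
Critical point at (x, y) = (52.5, 82.5) from centroid. f_tx = M·y/J = 1143 N/mm; f_ty = M·x/J = 727.4 N/mm.
Resultant f_max = √[f_tx² + (f_v + f_ty)²] = √[1143² + (273 + 727.4)²] = 1519 N/mm.
Capacity per unit length: r_n/Ω = (1/2.0) × 0.6 × 490 × (0.707 × 16) = 1663 N/mm.
1519 ≤ 1663 → adequate.

f_max ≈ 1520 N/mm; adequate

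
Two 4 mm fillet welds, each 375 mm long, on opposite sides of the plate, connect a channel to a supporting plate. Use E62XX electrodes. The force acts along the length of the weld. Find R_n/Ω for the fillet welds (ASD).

E62XX → F_EXX = 620 MPa.
Effective throat t_e = 0.707 × 4 = 2.828 mm.
Total length L = 750 mm; A_we = 2.828 × 750 = 2121 mm².
F_nw = 0.6 F_EXX = 0.6 × 620 = 372 MPa.
R_n = 372 × 2121 × 10⁻³ = 789 kN; R_n/Ω = 789/2.0 = 394.5 kN.

R_n/Ω ≈ 395 kN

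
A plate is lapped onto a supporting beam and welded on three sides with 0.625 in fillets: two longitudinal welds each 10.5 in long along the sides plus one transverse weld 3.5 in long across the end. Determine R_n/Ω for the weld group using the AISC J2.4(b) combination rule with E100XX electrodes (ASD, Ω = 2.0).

E100XX → F_EXX = 100 ksi.
t_e = 0.707 × 0.625 = 0.4419 in.
R_nwl = 0.6 × 100 × 0.4419 × 21 = 556.8 kips (longitudinal, 2 welds).
R_nwt = 0.6 × 100 × 0.4419 × 3.5 = 92.79 kips (transverse, base value).
(i) R_nwl + R_nwt = 649.6 kips; (ii) 0.85 R_nwl + 1.5 R_nwt = 612.4 kips.
R_n = max = 649.6 kips [governs: (i)]; R_n/Ω = 324.8 kips.

R_n/Ω ≈ 325 kips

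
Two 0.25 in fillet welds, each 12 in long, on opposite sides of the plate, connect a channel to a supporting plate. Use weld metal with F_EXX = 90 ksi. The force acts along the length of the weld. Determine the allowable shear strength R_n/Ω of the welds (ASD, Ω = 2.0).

Effective throat t_e = 0.707 × 0.25 = 0.1767 in.
Total length L = 24 in; A_we = 0.1767 × 24 = 4.242 in².
F_nw = 0.6 F_EXX = 0.6 × 90 = 54 ksi.
R_n = 54 × 4.242 = 229.1 kips; R_n/Ω = 229.1/2.0 = 114.5 kips.

R_n/Ω ≈ 115 kips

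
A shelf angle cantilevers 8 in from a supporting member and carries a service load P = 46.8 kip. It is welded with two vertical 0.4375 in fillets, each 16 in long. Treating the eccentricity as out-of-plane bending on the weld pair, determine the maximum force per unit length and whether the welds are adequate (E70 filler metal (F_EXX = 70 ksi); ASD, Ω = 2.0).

L_w = 2 × 16 = 32 in; section modulus (unit throat) S = 2 × L²/6 = 85.33 in².
Direct shear f_v = P/L_w = 46.8/32 = 1.462 kip/in.
Moment M = P × e = 46.8 × 8 = 374.4 kip·in; bending f_b = M/S = 4.388 kip/in.
f_max = √(f_v² + f_b²) = √(1.462² + 4.388²) = 4.625 kip/in.
r_n/Ω = (1/2.0) × 0.6 × 70 × (0.707 × 0.4375) = 6.496 kip/in → adequate.

f_max ≈ 4.62 kip/in; adequate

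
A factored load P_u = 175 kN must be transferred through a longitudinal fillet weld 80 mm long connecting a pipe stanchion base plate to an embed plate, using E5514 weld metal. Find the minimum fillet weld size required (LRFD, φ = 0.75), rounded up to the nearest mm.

E55XX → F_EXX = 550 MPa.
Total weld length L = 80 mm.
Required throat t_e = P_u / (φ × 0.6 F_EXX × L) = 175 / (0.75 × 0.6 × 550 × 80 × 10⁻³) = 8.838 mm.
Required leg w = t_e / 0.707 = 12.5 mm → use 13 mm.

w = 13 mm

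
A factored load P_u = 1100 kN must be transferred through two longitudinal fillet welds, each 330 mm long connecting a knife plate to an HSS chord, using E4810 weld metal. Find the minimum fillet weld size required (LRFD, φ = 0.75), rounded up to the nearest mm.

w = 11 mm

E48XX → F_EXX = 480 MPa.
Total weld length L = 660 mm.
Required throat t_e = P_u / (φ × 0.6 F_EXX × L) = 1100 / (0.75 × 0.6 × 480 × 660 × 10⁻³) = 7.716 mm.
Required leg w = t_e / 0.707 = 10.91 mm → use 11 mm.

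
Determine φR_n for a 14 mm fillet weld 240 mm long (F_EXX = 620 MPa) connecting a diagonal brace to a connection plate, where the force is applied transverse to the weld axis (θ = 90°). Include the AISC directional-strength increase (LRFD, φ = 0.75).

t_e = 0.707 × 14 = 9.898 mm; A_we = 9.898 × 240 = 2376 mm².
Directional factor: 1.0 + 0.5 sin^1.5(90°) = 1.5.
F_nw = 0.6 × 620 × 1.5 = 558 MPa.
φR_n = 0.75 × 558 × 2376 × 10⁻³ = 994.2 kN.

φR_n ≈ 994 kN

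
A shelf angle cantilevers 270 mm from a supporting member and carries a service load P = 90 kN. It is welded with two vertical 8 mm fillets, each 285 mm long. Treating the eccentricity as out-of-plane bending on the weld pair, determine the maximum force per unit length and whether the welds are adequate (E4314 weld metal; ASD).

f_max ≈ 911 N/mm; NOT adequate

E43XX → F_EXX = 430 MPa.
L_w = 2 × 285 = 570 mm; section modulus (unit throat) S = 2 × L²/6 = 27080 mm².
Direct shear f_v = P/L_w = 90×10³/570 = 157.9 N/mm.
Moment M = P × e = 90×10³ × 270 = 24300000 N·mm; bending f_b = M/S = 897.5 N/mm.
f_max = √(f_v² + f_b²) = √(157.9² + 897.5²) = 911.3 N/mm.
r_n/Ω = (1/2.0) × 0.6 × 430 × (0.707 × 8) = 729.6 N/mm → NOT adequate.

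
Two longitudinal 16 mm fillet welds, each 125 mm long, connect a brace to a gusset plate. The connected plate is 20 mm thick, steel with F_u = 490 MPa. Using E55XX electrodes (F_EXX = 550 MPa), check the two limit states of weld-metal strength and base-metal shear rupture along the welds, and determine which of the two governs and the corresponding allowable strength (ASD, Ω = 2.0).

R_n/Ω ≈ 467 kN (weld metal governs)

t_e = 0.707 × 16 = 11.31 mm; L = 250 mm.
Weld metal: R_n/Ω = (1/2.0) × 0.6 × 550 × 11.31 × 250 × 10⁻³ = 466.6 kN.
Base metal (shear rupture): R_n/Ω = (1/2.0) × 0.6 × 490 × 20 × 250 × 10⁻³ = 735 kN.
Governing: weld metal.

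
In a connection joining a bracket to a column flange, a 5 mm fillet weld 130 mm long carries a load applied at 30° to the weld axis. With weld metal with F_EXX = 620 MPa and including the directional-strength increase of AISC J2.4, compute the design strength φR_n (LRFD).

φR_n ≈ 151 kN

t_e = 0.707 × 5 = 3.535 mm; A_we = 3.535 × 130 = 459.5 mm².
Directional factor: 1.0 + 0.5 sin^1.5(30°) = 1.177.
F_nw = 0.6 × 620 × 1.177 = 437.8 MPa.
φR_n = 0.75 × 437.8 × 459.5 × 10⁻³ = 150.9 kN.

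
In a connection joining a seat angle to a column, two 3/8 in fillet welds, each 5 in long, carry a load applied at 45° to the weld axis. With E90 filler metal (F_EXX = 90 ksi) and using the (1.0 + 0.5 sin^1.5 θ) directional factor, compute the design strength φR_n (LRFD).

t_e = 0.707 × 0.375 = 0.2651 in; A_we = 0.2651 × 10 = 2.651 in².
Directional factor: 1.0 + 0.5 sin^1.5(45°) = 1.297.
F_nw = 0.6 × 90 × 1.297 = 70.05 ksi.
φR_n = 0.75 × 70.05 × 2.651 = 139.3 kips.

φR_n ≈ 139 kips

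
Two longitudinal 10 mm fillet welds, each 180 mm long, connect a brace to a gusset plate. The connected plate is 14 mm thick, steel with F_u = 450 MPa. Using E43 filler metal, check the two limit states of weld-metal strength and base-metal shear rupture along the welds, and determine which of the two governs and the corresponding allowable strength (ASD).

R_n/Ω ≈ 328 kN (weld metal governs)

E43XX → F_EXX = 430 MPa.
t_e = 0.707 × 10 = 7.07 mm; L = 360 mm.
Weld metal: R_n/Ω = (1/2.0) × 0.6 × 430 × 7.07 × 360 × 10⁻³ = 328.3 kN.
Base metal (shear rupture): R_n/Ω = (1/2.0) × 0.6 × 450 × 14 × 360 × 10⁻³ = 680.4 kN.
Governing: weld metal.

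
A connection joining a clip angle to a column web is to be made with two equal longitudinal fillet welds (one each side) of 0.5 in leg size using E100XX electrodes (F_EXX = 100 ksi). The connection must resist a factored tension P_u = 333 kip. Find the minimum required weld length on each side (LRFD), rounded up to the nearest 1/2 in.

Throat t_e = 0.707 × 0.5 = 0.3535 in.
φr_n = 0.75 × 0.6 × 100 × 0.3535 = 15.91 kip/in.
L_req = P_u / φr_n = 333 / 15.91 = 20.93 in total.
Per side: 20.93 / 2 = 10.47 in.
Round up → use L = 10.5 in on each side.

L = 10.5 in on each side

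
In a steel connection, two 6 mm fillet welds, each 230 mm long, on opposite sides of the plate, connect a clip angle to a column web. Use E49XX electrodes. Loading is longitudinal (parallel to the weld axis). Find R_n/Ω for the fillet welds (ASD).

E49XX → F_EXX = 490 MPa.
Effective throat t_e = 0.707 × 6 = 4.242 mm.
Total length L = 460 mm; A_we = 4.242 × 460 = 1951 mm².
F_nw = 0.6 F_EXX = 0.6 × 490 = 294 MPa.
R_n = 294 × 1951 × 10⁻³ = 573.7 kN; R_n/Ω = 573.7/2.0 = 286.8 kN.

R_n/Ω ≈ 287 kN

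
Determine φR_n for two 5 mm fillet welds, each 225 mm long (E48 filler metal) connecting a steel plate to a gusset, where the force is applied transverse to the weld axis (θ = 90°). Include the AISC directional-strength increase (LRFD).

φR_n ≈ 515 kN

E48XX → F_EXX = 480 MPa.
t_e = 0.707 × 5 = 3.535 mm; A_we = 3.535 × 450 = 1591 mm².
Directional factor: 1.0 + 0.5 sin^1.5(90°) = 1.5.
F_nw = 0.6 × 480 × 1.5 = 432 MPa.
φR_n = 0.75 × 432 × 1591 × 10⁻³ = 515.4 kN.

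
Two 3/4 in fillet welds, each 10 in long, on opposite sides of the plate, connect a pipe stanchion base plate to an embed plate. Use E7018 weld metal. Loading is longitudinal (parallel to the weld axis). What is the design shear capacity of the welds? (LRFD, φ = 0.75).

φR_n ≈ 334 kip

E70XX → F_EXX = 70 ksi.
Effective throat t_e = 0.707 × 0.75 = 0.5302 in.
Total length L = 20 in; A_we = 0.5302 × 20 = 10.61 in².
F_nw = 0.6 F_EXX = 0.6 × 70 = 42 ksi.
φR_n = 0.75 × 42 × 10.61 = 334.1 kip.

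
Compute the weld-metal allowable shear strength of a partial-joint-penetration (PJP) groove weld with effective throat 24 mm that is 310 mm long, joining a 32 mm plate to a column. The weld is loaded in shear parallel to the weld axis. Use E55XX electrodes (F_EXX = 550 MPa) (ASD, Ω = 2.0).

R_n/Ω ≈ 1230 kN

Effective throat (given) t_e = 24 mm.
A_we = 24 × 310 = 7440 mm².
F_nw = 0.6 F_EXX = 330 MPa.
R_n/Ω = (330 × 7440) / 2.0 × 10⁻³ = 1228 kN.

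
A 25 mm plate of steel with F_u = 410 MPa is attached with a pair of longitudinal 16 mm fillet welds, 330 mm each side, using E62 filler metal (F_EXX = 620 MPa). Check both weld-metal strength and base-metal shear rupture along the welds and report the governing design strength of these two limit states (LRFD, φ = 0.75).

t_e = 0.707 × 16 = 11.31 mm; L = 660 mm.
Weld metal: φR_n = 0.75 × 0.6 × 620 × 11.31 × 660 × 10⁻³ = 2083 kN.
Base metal (shear rupture): φR_n = 0.75 × 0.6 × 410 × 25 × 660 × 10⁻³ = 3044 kN.
Governing: weld metal.

φR_n ≈ 2080 kN (weld metal governs)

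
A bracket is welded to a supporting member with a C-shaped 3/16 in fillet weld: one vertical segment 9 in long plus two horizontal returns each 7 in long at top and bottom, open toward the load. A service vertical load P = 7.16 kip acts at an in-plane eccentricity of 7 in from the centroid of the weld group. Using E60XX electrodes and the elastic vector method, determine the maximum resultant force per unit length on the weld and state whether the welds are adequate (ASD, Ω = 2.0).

E60XX → F_EXX = 60 ksi.
Total weld length L_w = 23 in. Treat welds as unit-width lines.
Centroid: x̄ = 2×7×3.5 / 23 = 2.13 in from the vertical weld.
Polar moment about centroid: J = I_x + I_y = [9³/12 + 2×7×4.5²] + [9×2.13² + 2(7³/12 + 7×1.37²)] = 468.5 in³.
Direct shear f_v = P/L_w = 7.16 / 23 = 0.3113 kip/in (vertical).
Torsion M = P·e = 7.16 × 7 = 50.12 kip·in.
Critical point at (x, y) = (4.87, 4.5) from centroid. f_tx = M·y/J = 0.4814 kip/in; f_ty = M·x/J = 0.5209 kip/in.
Resultant f_max = √[f_tx² + (f_v + f_ty)²] = √[0.4814² + (0.3113 + 0.5209)²] = 0.9614 kip/in.
Capacity per unit length: r_n/Ω = (1/2.0) × 0.6 × 60 × (0.707 × 0.1875) = 2.386 kip/in.
0.9614 ≤ 2.386 → adequate.

f_max ≈ 0.961 kip/in; adequate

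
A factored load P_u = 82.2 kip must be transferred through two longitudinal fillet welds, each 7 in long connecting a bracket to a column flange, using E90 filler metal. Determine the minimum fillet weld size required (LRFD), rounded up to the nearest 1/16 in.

E90XX → F_EXX = 90 ksi.
Total weld length L = 14 in.
Required throat t_e = P_u / (φ × 0.6 F_EXX × L) = 82.2 / (0.75 × 0.6 × 90 × 14) = 0.145 in.
Required leg w = t_e / 0.707 = 0.2051 in → use 1/4 in.

w = 1/4 in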